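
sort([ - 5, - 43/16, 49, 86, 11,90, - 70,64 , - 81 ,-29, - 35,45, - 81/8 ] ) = [  -  81, - 70, - 35, - 29, -81/8,-5, - 43/16,  11, 45, 49,64, 86,90 ]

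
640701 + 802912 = 1443613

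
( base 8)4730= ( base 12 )1560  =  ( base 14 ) cc0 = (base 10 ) 2520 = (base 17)8C4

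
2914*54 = 157356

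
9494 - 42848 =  - 33354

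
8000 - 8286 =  - 286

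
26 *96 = 2496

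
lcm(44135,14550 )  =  1324050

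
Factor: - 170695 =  - 5^1*7^1*4877^1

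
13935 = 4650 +9285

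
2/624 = 1/312 = 0.00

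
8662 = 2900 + 5762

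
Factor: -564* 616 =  - 2^5*3^1*7^1*11^1*47^1 = -  347424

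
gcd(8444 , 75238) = 2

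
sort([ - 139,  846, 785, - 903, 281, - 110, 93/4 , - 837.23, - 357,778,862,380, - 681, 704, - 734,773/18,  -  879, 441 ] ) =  [ - 903, - 879 ,-837.23, - 734,  -  681, - 357,-139, - 110,93/4,773/18,281,  380, 441,  704, 778, 785, 846,862 ]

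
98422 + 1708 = 100130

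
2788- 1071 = 1717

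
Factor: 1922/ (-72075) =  - 2/75 = - 2^1*3^(-1)*5^( - 2 )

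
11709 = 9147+2562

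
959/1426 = 959/1426 = 0.67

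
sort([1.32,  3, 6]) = [ 1.32 , 3, 6 ]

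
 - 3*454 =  - 1362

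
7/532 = 1/76 = 0.01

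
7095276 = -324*( - 21899)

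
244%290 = 244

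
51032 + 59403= 110435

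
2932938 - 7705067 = -4772129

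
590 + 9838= 10428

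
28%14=0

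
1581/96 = 527/32 = 16.47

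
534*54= 28836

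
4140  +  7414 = 11554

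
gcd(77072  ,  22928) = 16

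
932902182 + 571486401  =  1504388583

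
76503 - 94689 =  - 18186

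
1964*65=127660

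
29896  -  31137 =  -1241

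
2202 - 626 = 1576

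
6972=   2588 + 4384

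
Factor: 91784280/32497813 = 2^3*3^1*5^1 * 7^1*97^( - 1)*109267^1*335029^(-1)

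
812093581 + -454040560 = 358053021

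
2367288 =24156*98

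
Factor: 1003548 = 2^2*3^1*7^1*13^1*919^1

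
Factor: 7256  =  2^3*907^1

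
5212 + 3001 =8213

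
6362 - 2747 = 3615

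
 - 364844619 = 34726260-399570879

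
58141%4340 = 1721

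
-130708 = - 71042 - 59666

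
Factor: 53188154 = 2^1 *26594077^1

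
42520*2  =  85040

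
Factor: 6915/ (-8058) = -2305/2686 = -2^ ( - 1)*5^1*17^( - 1)*79^ (-1 )*461^1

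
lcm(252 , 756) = 756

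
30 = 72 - 42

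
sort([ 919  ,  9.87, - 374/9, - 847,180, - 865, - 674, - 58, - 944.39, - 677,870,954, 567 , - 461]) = [ - 944.39, - 865, - 847, - 677, - 674, - 461, - 58 , - 374/9 , 9.87,180 , 567, 870, 919, 954]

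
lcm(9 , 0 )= 0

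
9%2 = 1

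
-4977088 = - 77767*64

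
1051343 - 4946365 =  - 3895022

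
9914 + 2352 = 12266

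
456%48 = 24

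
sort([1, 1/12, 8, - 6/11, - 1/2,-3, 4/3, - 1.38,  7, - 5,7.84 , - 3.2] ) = [ - 5,-3.2,-3, - 1.38, - 6/11, - 1/2,  1/12, 1,4/3 , 7,7.84,8] 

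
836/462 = 38/21=1.81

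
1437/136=10+77/136 = 10.57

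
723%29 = 27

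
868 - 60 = 808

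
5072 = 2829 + 2243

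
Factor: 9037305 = 3^3*5^1*66943^1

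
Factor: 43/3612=2^( - 2)*3^( - 1)*7^ ( - 1 ) = 1/84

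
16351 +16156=32507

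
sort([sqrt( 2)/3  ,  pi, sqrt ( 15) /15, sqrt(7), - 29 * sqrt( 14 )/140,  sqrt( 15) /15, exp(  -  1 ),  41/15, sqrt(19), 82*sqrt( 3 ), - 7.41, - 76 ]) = [  -  76,- 7.41, - 29*sqrt( 14 ) /140, sqrt( 15)/15, sqrt(15 )/15, exp(  -  1),sqrt(2 ) /3,  sqrt( 7),41/15, pi , sqrt( 19 ), 82*sqrt(3 )]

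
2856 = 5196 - 2340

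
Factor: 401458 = 2^1*181^1 * 1109^1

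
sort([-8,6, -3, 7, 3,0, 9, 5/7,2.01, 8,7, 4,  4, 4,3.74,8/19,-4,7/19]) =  [- 8, - 4,  -  3,0,7/19,  8/19, 5/7,2.01, 3,3.74,4,4, 4, 6,7,7,8 , 9 ] 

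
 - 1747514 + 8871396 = 7123882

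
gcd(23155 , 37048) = 4631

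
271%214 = 57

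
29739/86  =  345 + 69/86 = 345.80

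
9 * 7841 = 70569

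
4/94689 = 4/94689=0.00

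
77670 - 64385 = 13285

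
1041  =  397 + 644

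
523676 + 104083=627759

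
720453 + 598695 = 1319148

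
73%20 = 13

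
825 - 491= 334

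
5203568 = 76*68468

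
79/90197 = 79/90197 = 0.00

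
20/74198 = 10/37099 = 0.00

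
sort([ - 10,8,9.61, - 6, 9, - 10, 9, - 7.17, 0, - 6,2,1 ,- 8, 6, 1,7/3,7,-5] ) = [ - 10, - 10,-8, - 7.17, - 6,- 6, - 5, 0,1,1, 2, 7/3, 6,7,8,9,9,  9.61]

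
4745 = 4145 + 600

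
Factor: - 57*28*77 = - 2^2*3^1 * 7^2*11^1 * 19^1 = - 122892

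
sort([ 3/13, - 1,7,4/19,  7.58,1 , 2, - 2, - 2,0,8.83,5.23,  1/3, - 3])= [ - 3, - 2, - 2, - 1, 0, 4/19,3/13, 1/3,1,2,5.23,  7,7.58,8.83]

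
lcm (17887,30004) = 930124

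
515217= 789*653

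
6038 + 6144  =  12182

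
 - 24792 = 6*( - 4132)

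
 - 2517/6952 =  - 2517/6952 = - 0.36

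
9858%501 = 339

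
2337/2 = 1168 + 1/2 = 1168.50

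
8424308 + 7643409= 16067717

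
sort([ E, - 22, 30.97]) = [-22, E, 30.97 ]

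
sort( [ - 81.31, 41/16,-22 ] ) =[ - 81.31, - 22, 41/16] 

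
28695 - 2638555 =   -  2609860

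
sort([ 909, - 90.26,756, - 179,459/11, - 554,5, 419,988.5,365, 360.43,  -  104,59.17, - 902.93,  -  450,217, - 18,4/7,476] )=[ - 902.93, - 554,- 450, - 179, - 104, - 90.26  , - 18,4/7 , 5, 459/11, 59.17 , 217, 360.43,365,419, 476,756,  909, 988.5]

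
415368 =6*69228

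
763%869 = 763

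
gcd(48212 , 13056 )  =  68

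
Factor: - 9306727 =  - 31^1*331^1*907^1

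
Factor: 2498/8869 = 2^1*7^ ( - 2 )*181^( - 1 )*1249^1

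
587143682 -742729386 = -155585704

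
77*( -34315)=-2642255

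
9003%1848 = 1611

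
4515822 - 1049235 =3466587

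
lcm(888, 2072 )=6216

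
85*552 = 46920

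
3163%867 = 562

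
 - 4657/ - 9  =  517 + 4/9 = 517.44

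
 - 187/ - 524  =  187/524  =  0.36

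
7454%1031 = 237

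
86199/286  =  86199/286=301.40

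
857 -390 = 467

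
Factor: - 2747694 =  -  2^1*3^1*37^1*12377^1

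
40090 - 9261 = 30829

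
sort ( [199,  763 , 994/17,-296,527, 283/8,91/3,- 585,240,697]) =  [ - 585, - 296 , 91/3, 283/8,994/17,199,240,527,697,763 ]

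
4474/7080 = 2237/3540= 0.63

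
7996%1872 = 508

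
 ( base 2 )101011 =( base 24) 1j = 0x2B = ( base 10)43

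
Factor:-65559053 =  - 7^1*29^1*322951^1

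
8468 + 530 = 8998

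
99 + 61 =160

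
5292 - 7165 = - 1873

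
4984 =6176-1192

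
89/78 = 89/78= 1.14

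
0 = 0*261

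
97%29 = 10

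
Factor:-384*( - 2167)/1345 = 832128/1345 = 2^7*3^1*  5^(  -  1 )*11^1 * 197^1 * 269^( - 1)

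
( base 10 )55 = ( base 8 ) 67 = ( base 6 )131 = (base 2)110111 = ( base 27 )21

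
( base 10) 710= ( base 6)3142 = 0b1011000110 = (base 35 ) ka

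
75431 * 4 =301724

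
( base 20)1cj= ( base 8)1223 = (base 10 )659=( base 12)46b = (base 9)812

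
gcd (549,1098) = 549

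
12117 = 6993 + 5124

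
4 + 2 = 6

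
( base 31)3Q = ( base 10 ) 119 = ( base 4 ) 1313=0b1110111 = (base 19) 65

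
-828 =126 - 954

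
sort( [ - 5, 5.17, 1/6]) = [-5,  1/6, 5.17]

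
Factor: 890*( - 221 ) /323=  - 11570/19 = - 2^1*5^1*13^1*19^( - 1)* 89^1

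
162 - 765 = - 603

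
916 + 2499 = 3415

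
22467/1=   22467 = 22467.00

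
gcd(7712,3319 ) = 1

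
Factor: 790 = 2^1*5^1*79^1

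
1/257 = 1/257 = 0.00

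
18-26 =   -  8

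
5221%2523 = 175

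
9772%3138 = 358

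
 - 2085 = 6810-8895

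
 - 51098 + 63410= 12312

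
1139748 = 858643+281105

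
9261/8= 1157 + 5/8 = 1157.62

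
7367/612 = 7367/612 = 12.04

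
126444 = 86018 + 40426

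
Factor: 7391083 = 7^1 * 37^1*28537^1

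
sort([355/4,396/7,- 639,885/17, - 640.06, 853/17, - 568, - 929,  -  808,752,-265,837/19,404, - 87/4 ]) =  [ - 929, - 808, -640.06, - 639 ,  -  568, - 265,-87/4,  837/19,853/17 , 885/17, 396/7,355/4, 404,752 ]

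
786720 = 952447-165727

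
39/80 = 39/80 = 0.49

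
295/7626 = 295/7626 = 0.04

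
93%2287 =93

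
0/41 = 0 = 0.00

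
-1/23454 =- 1 + 23453/23454 = - 0.00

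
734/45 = 16 + 14/45  =  16.31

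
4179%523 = 518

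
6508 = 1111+5397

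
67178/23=67178/23 = 2920.78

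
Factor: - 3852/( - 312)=2^(-1)*3^1*13^( - 1)  *  107^1 = 321/26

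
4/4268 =1/1067 =0.00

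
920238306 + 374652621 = 1294890927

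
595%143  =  23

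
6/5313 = 2/1771  =  0.00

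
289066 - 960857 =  -671791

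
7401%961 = 674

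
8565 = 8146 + 419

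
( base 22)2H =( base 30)21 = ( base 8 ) 75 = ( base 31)1U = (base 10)61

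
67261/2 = 67261/2= 33630.50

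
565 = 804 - 239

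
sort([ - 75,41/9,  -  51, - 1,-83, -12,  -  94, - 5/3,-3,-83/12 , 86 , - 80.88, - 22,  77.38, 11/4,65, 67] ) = [ - 94, - 83, - 80.88,-75, - 51, - 22, - 12, -83/12, - 3 , - 5/3, - 1, 11/4,41/9,65, 67, 77.38, 86]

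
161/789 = 161/789 = 0.20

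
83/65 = 83/65  =  1.28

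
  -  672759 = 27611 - 700370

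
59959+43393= 103352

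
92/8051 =92/8051 =0.01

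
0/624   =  0 = 0.00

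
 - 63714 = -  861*74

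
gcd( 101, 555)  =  1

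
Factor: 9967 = 9967^1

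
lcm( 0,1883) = 0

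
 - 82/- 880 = 41/440 = 0.09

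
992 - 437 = 555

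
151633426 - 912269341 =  - 760635915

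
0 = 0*298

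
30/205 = 6/41 = 0.15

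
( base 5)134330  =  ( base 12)329a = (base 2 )1010111010110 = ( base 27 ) 7I1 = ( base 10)5590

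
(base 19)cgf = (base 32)4hb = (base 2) 1001000101011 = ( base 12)2837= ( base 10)4651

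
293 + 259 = 552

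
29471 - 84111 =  -54640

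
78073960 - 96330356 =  - 18256396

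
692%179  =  155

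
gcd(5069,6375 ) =1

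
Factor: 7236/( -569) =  - 2^2*3^3*67^1 *569^( - 1)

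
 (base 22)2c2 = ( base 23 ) 27F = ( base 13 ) 73C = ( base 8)2322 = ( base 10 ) 1234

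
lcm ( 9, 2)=18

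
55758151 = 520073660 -464315509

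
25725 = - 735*( - 35) 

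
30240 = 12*2520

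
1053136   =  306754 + 746382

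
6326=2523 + 3803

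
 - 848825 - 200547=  - 1049372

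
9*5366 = 48294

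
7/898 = 7/898 = 0.01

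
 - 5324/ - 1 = 5324 + 0/1 = 5324.00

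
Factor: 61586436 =2^2*3^1*1213^1 * 4231^1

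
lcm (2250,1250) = 11250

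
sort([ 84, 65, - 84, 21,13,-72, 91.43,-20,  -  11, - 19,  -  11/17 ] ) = [  -  84, - 72,  -  20, - 19,  -  11, - 11/17,13,21,65,84,91.43] 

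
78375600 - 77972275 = 403325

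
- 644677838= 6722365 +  - 651400203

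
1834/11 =1834/11=166.73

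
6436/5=1287 + 1/5=1287.20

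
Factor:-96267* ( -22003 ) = 2118162801 = 3^1 * 22003^1*32089^1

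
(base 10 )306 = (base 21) EC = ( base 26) bk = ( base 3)102100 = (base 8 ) 462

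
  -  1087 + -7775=  -  8862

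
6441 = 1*6441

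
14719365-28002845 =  - 13283480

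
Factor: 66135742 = 2^1*1427^1* 23173^1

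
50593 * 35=1770755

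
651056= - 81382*( - 8 )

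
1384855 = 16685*83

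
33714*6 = 202284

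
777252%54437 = 15134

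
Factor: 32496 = 2^4* 3^1 * 677^1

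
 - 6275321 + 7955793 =1680472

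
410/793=410/793 = 0.52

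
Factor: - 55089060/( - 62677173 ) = 1412540/1607107 = 2^2*5^1*70627^1*1607107^( - 1) 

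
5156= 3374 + 1782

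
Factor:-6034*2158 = -13021372 = - 2^2*7^1 * 13^1*83^1*431^1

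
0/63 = 0 = 0.00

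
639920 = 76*8420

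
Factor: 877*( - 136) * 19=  - 2266168 =- 2^3 * 17^1*19^1*877^1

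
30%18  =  12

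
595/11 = 595/11 = 54.09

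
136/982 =68/491 = 0.14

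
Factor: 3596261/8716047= 3^( - 1 )*29^1 * 179^( -1 )*269^1*461^1*16231^( - 1)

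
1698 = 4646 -2948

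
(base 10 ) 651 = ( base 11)542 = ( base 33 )jo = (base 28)n7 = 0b1010001011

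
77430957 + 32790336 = 110221293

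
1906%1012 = 894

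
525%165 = 30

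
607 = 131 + 476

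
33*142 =4686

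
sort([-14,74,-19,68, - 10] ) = [ - 19 ,-14 ,-10 , 68, 74]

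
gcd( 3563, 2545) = 509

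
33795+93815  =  127610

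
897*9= 8073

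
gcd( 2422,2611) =7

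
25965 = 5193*5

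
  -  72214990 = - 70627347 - 1587643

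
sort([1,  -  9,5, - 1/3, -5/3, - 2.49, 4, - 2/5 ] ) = [ - 9, - 2.49, - 5/3, - 2/5, - 1/3, 1, 4,5 ] 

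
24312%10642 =3028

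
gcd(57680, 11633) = 1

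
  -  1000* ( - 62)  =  62000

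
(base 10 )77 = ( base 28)2l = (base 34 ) 29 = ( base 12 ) 65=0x4D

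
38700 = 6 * 6450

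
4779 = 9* 531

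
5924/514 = 2962/257 =11.53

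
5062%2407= 248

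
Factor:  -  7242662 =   -  2^1*7^1*43^1*53^1 * 227^1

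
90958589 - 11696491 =79262098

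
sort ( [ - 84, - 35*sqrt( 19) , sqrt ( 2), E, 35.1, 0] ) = [-35*sqrt(19),-84 , 0,sqrt( 2), E, 35.1] 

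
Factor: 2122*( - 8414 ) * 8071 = -144103734068 = - 2^2* 7^2*601^1*1061^1*1153^1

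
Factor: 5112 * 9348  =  2^5*  3^3 * 19^1*41^1*71^1 = 47786976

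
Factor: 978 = 2^1*3^1*163^1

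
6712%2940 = 832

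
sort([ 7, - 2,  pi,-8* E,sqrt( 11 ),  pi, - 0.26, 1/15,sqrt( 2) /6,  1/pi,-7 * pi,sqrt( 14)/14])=[ - 7 * pi, - 8 * E, - 2, - 0.26, 1/15 , sqrt( 2)/6 , sqrt ( 14)/14,  1/pi , pi, pi , sqrt( 11),7 ]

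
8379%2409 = 1152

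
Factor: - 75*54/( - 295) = 810/59 = 2^1 * 3^4*5^1*59^( - 1 )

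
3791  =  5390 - 1599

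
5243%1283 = 111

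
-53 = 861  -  914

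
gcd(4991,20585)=23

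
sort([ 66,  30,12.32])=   [12.32, 30,66]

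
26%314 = 26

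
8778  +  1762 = 10540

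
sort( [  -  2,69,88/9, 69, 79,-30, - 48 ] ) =[-48, - 30, - 2 , 88/9,69, 69, 79 ] 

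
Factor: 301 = 7^1*43^1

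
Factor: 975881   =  163^1*5987^1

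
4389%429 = 99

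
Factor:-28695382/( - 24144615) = 2^1*3^(-3) * 5^( - 1)*11^( - 1)*71^(-1)*229^( - 1)*14347691^1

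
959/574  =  137/82 = 1.67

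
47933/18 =2662+17/18 = 2662.94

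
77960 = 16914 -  - 61046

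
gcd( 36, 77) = 1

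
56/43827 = 8/6261 = 0.00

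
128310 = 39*3290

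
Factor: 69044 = 2^2 * 41^1 * 421^1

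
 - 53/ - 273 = 53/273 = 0.19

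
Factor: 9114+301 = 5^1*7^1 *269^1 =9415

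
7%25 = 7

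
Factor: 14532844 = 2^2*151^1 * 24061^1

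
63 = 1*63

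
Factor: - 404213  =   - 404213^1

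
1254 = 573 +681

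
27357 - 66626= -39269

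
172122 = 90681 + 81441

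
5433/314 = 5433/314 = 17.30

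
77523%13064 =12203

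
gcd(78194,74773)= 1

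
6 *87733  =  526398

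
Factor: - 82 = -2^1*  41^1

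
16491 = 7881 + 8610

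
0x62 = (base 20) 4i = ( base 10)98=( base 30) 38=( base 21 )4E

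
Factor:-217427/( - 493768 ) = 2^( - 3 )*7^1*11^ ( - 1 )*31^(  -  1) * 89^1*181^( - 1 )*349^1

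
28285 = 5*5657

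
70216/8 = 8777 = 8777.00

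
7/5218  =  7/5218 =0.00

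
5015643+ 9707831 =14723474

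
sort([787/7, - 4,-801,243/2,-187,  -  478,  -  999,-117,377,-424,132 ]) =[ - 999,-801,- 478,  -  424, - 187,-117,-4,787/7,243/2,132, 377 ]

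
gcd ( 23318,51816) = 2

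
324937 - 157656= 167281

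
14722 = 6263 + 8459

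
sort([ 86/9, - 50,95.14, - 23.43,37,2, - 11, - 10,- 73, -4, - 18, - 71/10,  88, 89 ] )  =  [  -  73, - 50, - 23.43,-18, - 11,-10, - 71/10,-4,2,86/9,37, 88,89,95.14]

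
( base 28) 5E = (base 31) 4u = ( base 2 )10011010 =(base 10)154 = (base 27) 5J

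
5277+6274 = 11551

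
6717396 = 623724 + 6093672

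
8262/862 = 4131/431 = 9.58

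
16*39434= 630944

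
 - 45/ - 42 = 1 + 1/14 = 1.07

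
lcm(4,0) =0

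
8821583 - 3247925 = 5573658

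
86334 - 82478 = 3856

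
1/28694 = 1/28694 = 0.00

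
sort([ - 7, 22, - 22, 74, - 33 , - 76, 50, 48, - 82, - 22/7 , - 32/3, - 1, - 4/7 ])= [ - 82 , - 76, - 33, - 22, - 32/3 , - 7, - 22/7,  -  1,-4/7,22, 48 , 50 , 74 ] 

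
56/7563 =56/7563 =0.01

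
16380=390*42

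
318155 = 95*3349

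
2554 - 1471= 1083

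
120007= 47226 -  - 72781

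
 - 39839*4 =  - 159356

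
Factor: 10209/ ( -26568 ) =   -  83/216 = - 2^(-3 )*3^(- 3 )*83^1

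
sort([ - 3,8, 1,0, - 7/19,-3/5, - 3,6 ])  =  [-3,-3, - 3/5, - 7/19,0 , 1, 6,8]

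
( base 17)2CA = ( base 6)3400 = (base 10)792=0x318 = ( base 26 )14C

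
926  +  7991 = 8917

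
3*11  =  33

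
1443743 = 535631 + 908112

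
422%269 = 153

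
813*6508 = 5291004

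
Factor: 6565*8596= 56432740 = 2^2*5^1*7^1*13^1*101^1*307^1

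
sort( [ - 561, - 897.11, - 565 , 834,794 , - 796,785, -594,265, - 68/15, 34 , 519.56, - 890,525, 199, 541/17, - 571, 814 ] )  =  [ - 897.11, -890, - 796,-594, - 571,  -  565, - 561, - 68/15,541/17,  34, 199, 265, 519.56, 525,785 , 794, 814, 834]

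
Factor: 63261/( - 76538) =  - 2^( - 1 )*3^4*7^(-2 )  =  -81/98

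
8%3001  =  8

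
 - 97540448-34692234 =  - 132232682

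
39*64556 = 2517684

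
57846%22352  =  13142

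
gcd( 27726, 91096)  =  2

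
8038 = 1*8038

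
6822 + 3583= 10405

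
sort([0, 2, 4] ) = [0,2, 4 ] 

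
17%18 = 17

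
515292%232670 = 49952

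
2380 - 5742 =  - 3362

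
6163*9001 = 55473163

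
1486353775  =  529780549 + 956573226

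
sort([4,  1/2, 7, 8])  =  [ 1/2,4, 7, 8 ] 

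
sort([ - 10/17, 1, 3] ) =[-10/17,1, 3]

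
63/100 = 63/100 = 0.63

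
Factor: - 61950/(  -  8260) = 2^( - 1 )*3^1*5^1 = 15/2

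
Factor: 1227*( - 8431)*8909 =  - 92162152833 = - 3^1*59^1*151^1*409^1*8431^1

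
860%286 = 2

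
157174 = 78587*2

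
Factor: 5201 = 7^1*743^1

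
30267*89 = 2693763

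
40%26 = 14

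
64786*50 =3239300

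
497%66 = 35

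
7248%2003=1239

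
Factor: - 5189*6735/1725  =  -5^( - 1 )*23^(  -  1 )*449^1*5189^1 = - 2329861/115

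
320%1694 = 320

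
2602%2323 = 279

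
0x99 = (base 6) 413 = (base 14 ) ad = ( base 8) 231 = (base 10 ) 153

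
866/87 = 9+83/87 =9.95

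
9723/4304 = 2  +  1115/4304 = 2.26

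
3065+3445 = 6510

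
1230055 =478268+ 751787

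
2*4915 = 9830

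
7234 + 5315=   12549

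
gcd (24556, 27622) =14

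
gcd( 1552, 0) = 1552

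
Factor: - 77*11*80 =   -  2^4  *  5^1 *7^1*11^2 = -67760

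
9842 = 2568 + 7274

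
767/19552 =59/1504 = 0.04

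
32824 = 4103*8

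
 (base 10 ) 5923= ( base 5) 142143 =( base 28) 7FF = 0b1011100100011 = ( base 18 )1051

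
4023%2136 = 1887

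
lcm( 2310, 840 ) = 9240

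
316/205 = 316/205 =1.54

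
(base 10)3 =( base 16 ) 3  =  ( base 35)3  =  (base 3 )10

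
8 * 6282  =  50256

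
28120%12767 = 2586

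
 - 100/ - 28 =25/7= 3.57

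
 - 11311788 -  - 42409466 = 31097678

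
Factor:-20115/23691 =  - 45/53=- 3^2*5^1 * 53^( - 1) 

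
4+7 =11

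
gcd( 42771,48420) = 807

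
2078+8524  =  10602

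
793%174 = 97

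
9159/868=9159/868  =  10.55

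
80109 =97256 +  - 17147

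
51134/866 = 59+20/433= 59.05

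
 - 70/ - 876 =35/438 = 0.08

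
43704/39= 14568/13 = 1120.62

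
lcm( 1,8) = 8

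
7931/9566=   7931/9566 = 0.83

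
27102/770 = 13551/385 = 35.20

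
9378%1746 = 648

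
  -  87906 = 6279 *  ( - 14) 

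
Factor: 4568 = 2^3*571^1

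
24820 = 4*6205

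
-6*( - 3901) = 23406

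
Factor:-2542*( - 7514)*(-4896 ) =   -  93516478848 =- 2^7*3^2*13^1*17^3 * 31^1*41^1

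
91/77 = 13/11 =1.18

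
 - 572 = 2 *(-286) 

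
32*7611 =243552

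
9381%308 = 141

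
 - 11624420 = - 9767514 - 1856906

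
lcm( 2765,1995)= 157605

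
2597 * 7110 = 18464670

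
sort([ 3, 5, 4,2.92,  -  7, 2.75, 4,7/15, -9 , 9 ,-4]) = [ - 9, - 7,  -  4, 7/15, 2.75, 2.92, 3, 4, 4, 5,9 ] 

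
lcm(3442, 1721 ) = 3442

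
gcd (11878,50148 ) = 2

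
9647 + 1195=10842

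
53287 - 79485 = -26198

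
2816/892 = 704/223 = 3.16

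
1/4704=1/4704= 0.00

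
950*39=37050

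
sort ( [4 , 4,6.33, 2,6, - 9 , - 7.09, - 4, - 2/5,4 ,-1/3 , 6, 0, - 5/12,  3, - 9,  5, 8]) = [ - 9, - 9,  -  7.09, - 4,  -  5/12, - 2/5, - 1/3, 0, 2, 3, 4, 4,  4, 5, 6,6, 6.33, 8 ]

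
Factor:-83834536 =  - 2^3*19^1*551543^1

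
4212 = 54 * 78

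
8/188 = 2/47 = 0.04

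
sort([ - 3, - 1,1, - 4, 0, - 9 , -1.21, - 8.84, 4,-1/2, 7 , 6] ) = [ - 9, - 8.84, - 4,-3,  -  1.21, - 1,  -  1/2,0, 1,4,6,7] 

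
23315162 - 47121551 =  - 23806389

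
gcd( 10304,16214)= 2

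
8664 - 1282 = 7382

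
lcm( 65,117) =585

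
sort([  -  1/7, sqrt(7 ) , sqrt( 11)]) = [ - 1/7, sqrt( 7 ), sqrt( 11 )]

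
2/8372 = 1/4186 = 0.00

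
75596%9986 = 5694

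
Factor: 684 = 2^2*3^2 * 19^1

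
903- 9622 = - 8719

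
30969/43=720 +9/43= 720.21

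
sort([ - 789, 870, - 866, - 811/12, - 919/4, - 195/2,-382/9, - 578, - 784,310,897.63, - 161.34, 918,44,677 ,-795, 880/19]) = [ - 866,-795, - 789, - 784, - 578, - 919/4, - 161.34, - 195/2, - 811/12, - 382/9, 44,880/19, 310, 677, 870,897.63, 918 ]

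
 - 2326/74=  - 1163/37 =- 31.43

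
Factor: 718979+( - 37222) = 103^1*6619^1 = 681757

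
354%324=30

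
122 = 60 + 62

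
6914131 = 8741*791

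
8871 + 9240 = 18111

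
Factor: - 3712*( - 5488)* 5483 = 2^11  *  7^3*29^1 * 5483^1 = 111696693248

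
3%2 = 1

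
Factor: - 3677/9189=- 3^( -2 )*1021^(- 1 ) * 3677^1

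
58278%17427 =5997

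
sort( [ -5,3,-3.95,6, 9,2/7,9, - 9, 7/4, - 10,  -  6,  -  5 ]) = [ - 10,-9,-6,  -  5,- 5, - 3.95,2/7,7/4,3,6, 9 , 9]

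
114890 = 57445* 2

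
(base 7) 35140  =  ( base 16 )2323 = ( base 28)bd7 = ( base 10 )8995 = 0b10001100100011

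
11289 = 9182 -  - 2107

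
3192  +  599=3791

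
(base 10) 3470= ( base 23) 6CK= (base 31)3it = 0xD8E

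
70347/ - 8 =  - 8794 + 5/8 = -8793.38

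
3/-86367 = - 1 + 28788/28789= - 0.00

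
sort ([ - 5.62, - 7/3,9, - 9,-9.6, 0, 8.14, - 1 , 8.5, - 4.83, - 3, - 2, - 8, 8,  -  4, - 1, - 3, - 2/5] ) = [  -  9.6, - 9,-8, - 5.62, - 4.83, - 4, - 3, - 3, - 7/3,  -  2, - 1, - 1, - 2/5,  0, 8, 8.14,8.5, 9 ] 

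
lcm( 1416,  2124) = 4248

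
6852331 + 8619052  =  15471383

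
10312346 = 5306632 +5005714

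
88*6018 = 529584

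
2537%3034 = 2537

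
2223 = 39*57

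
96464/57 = 96464/57 = 1692.35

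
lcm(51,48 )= 816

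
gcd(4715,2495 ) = 5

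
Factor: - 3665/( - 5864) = 5/8 =2^( - 3)*5^1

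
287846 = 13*22142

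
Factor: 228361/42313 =7^1*101^1*131^(  -  1 ) = 707/131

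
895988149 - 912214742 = - 16226593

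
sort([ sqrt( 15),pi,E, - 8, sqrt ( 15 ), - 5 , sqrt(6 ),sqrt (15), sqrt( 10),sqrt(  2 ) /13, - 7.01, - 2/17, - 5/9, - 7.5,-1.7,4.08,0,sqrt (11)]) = [ - 8, - 7.5, - 7.01, - 5, - 1.7,  -  5/9, - 2/17,0, sqrt( 2 )/13,sqrt(6),E , pi,sqrt( 10 ),sqrt( 11),sqrt( 15), sqrt( 15),  sqrt( 15 ) , 4.08 ]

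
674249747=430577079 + 243672668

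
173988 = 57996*3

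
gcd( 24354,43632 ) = 54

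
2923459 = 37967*77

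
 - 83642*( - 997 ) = 83391074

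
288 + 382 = 670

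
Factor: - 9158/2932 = - 2^( - 1)*19^1*241^1*733^(  -  1) =- 4579/1466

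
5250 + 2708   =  7958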